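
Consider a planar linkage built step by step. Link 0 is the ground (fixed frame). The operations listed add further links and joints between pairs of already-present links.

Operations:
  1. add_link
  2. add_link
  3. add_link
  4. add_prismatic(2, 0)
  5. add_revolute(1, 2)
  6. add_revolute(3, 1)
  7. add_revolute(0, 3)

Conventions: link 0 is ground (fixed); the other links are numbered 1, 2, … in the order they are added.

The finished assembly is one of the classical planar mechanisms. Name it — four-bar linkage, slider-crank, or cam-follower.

links: 4 (incl. ground); joints: 3 revolute, 1 prismatic, 0 higher (cam) pair, forming one closed loop
4 links, 3 revolutes + 1 prismatic in one loop → slider-crank

slider-crank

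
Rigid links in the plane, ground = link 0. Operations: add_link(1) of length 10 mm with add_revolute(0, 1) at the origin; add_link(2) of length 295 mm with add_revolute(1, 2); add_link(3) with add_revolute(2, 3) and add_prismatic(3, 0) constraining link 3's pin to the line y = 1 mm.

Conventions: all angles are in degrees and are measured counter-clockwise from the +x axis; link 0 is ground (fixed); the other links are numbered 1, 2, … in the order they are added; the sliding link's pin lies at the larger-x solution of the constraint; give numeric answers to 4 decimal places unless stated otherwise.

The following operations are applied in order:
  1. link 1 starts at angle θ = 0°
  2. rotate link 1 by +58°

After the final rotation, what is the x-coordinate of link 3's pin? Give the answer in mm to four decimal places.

geometry: r = 10 mm, L = 295 mm, e = 1 mm; θ starts at 0°
rotate link 1 by +58°: θ ← 0° +58° = 58°
crank pin P = (r cos θ, r sin θ) = (5.299193, 8.480481)
h = r sin θ − e = 8.480481 − 1 = 7.480481
x = r cos θ + √(L² − h²) = 5.299193 + 294.905141 = 300.204334

300.2043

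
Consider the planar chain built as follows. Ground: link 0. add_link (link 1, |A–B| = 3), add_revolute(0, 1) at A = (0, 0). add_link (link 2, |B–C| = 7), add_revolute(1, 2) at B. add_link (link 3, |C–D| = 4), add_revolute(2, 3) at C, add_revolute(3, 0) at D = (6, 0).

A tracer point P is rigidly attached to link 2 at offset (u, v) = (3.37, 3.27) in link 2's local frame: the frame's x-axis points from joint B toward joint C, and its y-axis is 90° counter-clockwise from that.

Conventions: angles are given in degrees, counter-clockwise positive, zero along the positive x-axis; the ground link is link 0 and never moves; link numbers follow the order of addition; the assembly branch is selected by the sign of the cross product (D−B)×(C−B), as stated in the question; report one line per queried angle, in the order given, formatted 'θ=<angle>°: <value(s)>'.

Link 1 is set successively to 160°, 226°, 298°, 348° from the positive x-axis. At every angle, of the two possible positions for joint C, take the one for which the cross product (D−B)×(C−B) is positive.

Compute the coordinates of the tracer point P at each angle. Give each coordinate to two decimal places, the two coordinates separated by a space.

A=(0,0), D=(6.00,0)
θ=160°: B = A + 3.00·(cos160°, sin160°) = (-2.8191, 1.0261)
θ=160°: |BD| = 8.8786
θ=160°: circle(B,7.00) ∩ circle(D,4.00): a=6.2977, h=3.0560
θ=160°:   candidates: C₊=(3.7896,3.3338) cross=27.133; C₋=(3.0832,-2.7373) cross=-27.133
θ=160°:   branch + wants cross > 0 → take C=(3.7896,3.3338) (cross=27.133)
θ=160°: ex = (C−B)/|BC| = (0.9441,0.3297); ey = (-0.3297,0.9441)
θ=160°: P = B + 3.37·ex + 3.27·ey = (-0.7155,5.2243)
θ=226°: B = A + 3.00·(cos226°, sin226°) = (-2.0840, -2.1580)
θ=226°: |BD| = 8.3671
θ=226°: circle(B,7.00) ∩ circle(D,4.00): a=6.1555, h=3.3330
θ=226°:   candidates: C₊=(3.0037,2.6499) cross=27.888; C₋=(4.7230,-3.7907) cross=-27.888
θ=226°:   branch + wants cross > 0 → take C=(3.0037,2.6499) (cross=27.888)
θ=226°: ex = (C−B)/|BC| = (0.7268,0.6868); ey = (-0.6868,0.7268)
θ=226°: P = B + 3.37·ex + 3.27·ey = (-1.8806,2.5333)
θ=298°: B = A + 3.00·(cos298°, sin298°) = (1.4084, -2.6488)
θ=298°: |BD| = 5.3009
θ=298°: circle(B,7.00) ∩ circle(D,4.00): a=5.7631, h=3.9732
θ=298°:   candidates: C₊=(4.4150,3.6726) cross=21.061; C₋=(8.3858,-3.2106) cross=-21.061
θ=298°:   branch + wants cross > 0 → take C=(4.4150,3.6726) (cross=21.061)
θ=298°: ex = (C−B)/|BC| = (0.4295,0.9031); ey = (-0.9031,0.4295)
θ=298°: P = B + 3.37·ex + 3.27·ey = (-0.0971,1.7990)
θ=348°: B = A + 3.00·(cos348°, sin348°) = (2.9344, -0.6237)
θ=348°: |BD| = 3.1284
θ=348°: circle(B,7.00) ∩ circle(D,4.00): a=6.8385, h=1.4950
θ=348°:   candidates: C₊=(9.3376,2.2047) cross=4.677; C₋=(9.9337,-0.7252) cross=-4.677
θ=348°:   branch + wants cross > 0 → take C=(9.3376,2.2047) (cross=4.677)
θ=348°: ex = (C−B)/|BC| = (0.9147,0.4041); ey = (-0.4041,0.9147)
θ=348°: P = B + 3.37·ex + 3.27·ey = (4.6958,3.7291)

θ=160°: -0.72 5.22
θ=226°: -1.88 2.53
θ=298°: -0.10 1.80
θ=348°: 4.70 3.73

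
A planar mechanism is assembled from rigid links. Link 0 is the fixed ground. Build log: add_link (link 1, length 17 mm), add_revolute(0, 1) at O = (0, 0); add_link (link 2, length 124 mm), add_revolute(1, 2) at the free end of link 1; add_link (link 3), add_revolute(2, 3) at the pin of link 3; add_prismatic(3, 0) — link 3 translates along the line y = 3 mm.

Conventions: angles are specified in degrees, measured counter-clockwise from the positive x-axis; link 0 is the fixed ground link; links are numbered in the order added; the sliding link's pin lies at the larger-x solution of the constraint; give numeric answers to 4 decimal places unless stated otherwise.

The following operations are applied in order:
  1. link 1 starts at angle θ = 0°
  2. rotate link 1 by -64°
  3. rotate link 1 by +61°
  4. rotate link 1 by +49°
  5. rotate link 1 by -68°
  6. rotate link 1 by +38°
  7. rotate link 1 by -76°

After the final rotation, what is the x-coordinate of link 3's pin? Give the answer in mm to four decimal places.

geometry: r = 17 mm, L = 124 mm, e = 3 mm; θ starts at 0°
rotate link 1 by -64°: θ ← 0° -64° = -64°
rotate link 1 by +61°: θ ← -64° +61° = -3°
rotate link 1 by +49°: θ ← -3° +49° = 46°
rotate link 1 by -68°: θ ← 46° -68° = -22°
rotate link 1 by +38°: θ ← -22° +38° = 16°
rotate link 1 by -76°: θ ← 16° -76° = -60°
crank pin P = (r cos θ, r sin θ) = (8.500000, -14.722432)
h = r sin θ − e = -14.722432 − 3 = -17.722432
x = r cos θ + √(L² − h²) = 8.500000 + 122.726995 = 131.226995

131.2270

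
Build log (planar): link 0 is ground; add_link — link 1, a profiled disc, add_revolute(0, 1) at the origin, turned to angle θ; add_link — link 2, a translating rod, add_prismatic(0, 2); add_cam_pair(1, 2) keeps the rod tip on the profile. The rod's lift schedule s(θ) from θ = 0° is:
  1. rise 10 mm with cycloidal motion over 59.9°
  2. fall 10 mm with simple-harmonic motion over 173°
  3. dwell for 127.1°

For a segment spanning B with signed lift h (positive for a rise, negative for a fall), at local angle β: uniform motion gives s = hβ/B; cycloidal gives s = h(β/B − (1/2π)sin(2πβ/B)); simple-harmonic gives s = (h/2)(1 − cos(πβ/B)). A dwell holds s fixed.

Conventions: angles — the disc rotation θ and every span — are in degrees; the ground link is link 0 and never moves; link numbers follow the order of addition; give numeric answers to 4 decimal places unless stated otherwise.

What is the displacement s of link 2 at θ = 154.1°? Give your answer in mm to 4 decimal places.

seg 1 [0°–59.9°] cycloidal, h=10: full span → s += 10 → s = 10.0000
seg 2 [59.9°–232.9°] simple-harmonic, h=-10: θ=154.1° here. β=94.2, B=173. -10/2·(1 − cos(π·0.5445)) = -5.6969 → s = 4.3031

4.3031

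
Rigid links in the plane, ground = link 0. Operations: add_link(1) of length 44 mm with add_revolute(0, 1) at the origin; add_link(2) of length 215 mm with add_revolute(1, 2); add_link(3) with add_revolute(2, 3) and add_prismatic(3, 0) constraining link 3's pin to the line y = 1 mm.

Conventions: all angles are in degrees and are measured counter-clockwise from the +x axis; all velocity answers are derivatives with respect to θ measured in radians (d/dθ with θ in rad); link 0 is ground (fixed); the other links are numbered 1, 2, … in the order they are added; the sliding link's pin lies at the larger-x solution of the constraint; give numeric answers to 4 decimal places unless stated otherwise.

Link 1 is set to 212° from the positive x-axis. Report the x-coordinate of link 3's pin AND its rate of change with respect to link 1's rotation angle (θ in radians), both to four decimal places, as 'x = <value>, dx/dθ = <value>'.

geometry: r = 44 mm, L = 215 mm, e = 1 mm
crank pin P = (r cos θ, r sin θ) = (-37.314116, -23.316448)
h = r sin θ − e = -23.316448 − 1 = -24.316448
x = r cos θ + √(L² − h²) = -37.314116 + 213.620482 = 176.306366
dx/dθ = −r sin θ − h·r cos θ/√(L² − h²) (θ in radians; h = -24.316448) = 19.068977

x = 176.3064, dx/dθ = 19.0690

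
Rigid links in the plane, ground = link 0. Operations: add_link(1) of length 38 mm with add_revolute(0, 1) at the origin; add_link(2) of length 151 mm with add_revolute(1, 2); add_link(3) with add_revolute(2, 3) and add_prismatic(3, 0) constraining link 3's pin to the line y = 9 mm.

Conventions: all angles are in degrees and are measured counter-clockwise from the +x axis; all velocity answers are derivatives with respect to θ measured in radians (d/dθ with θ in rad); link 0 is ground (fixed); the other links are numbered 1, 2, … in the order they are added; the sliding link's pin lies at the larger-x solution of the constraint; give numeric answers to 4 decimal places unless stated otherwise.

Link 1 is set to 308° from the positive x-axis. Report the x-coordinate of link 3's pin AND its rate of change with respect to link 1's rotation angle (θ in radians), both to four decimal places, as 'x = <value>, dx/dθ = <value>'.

geometry: r = 38 mm, L = 151 mm, e = 9 mm
crank pin P = (r cos θ, r sin θ) = (23.395136, -29.944409)
h = r sin θ − e = -29.944409 − 9 = -38.944409
x = r cos θ + √(L² − h²) = 23.395136 + 145.891511 = 169.286647
dx/dθ = −r sin θ − h·r cos θ/√(L² − h²) (θ in radians; h = -38.944409) = 36.189527

x = 169.2866, dx/dθ = 36.1895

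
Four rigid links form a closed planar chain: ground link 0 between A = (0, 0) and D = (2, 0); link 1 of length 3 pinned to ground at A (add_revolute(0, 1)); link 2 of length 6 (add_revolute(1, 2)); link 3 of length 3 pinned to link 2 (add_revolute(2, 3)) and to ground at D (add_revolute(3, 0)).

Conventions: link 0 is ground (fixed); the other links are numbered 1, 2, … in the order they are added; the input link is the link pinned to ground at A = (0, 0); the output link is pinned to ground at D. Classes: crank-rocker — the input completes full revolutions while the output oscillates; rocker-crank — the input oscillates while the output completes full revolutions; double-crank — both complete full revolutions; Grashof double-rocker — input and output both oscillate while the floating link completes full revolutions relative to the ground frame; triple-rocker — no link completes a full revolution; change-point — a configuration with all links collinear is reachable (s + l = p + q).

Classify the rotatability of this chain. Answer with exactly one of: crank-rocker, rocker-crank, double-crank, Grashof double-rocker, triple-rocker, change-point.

lengths: ground=2, input=3, coupler=6, output=3
sorted: s=2 (shortest), l=6 (longest), p+q=6
s + l = 8 vs p + q = 6
s + l > p + q → non-Grashof → no link fully rotates → triple-rocker

triple-rocker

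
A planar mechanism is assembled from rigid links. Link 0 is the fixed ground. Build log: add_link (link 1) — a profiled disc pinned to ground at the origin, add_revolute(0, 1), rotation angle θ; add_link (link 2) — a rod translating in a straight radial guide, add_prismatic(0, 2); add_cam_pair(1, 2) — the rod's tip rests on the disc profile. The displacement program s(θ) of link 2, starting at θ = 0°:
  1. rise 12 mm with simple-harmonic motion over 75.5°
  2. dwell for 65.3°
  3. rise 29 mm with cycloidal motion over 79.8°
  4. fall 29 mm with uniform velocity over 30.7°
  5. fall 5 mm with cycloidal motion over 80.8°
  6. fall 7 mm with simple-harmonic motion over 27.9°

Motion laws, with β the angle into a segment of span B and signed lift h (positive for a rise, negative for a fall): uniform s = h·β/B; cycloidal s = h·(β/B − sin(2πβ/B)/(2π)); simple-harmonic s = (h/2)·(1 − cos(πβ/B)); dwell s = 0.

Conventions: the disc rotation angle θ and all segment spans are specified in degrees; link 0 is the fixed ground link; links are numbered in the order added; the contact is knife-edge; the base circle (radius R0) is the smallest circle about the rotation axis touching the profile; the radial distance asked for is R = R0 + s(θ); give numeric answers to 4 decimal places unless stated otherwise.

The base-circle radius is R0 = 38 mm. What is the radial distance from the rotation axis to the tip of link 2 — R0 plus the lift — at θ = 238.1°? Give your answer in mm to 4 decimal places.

seg 1 [0°–75.5°] simple-harmonic, h=12: full span → s += 12 → s = 12.0000
seg 2 [75.5°–140.8°] dwell: s stays 12.0000
seg 3 [140.8°–220.6°] cycloidal, h=29: full span → s += 29 → s = 41.0000
seg 4 [220.6°–251.3°] uniform, h=-29: θ=238.1° here. β=17.5, B=30.7. -29·17.5/30.7 = -16.5309 → s = 24.4691
R = R0 + s = 38 + 24.4691 = 62.4691

62.4691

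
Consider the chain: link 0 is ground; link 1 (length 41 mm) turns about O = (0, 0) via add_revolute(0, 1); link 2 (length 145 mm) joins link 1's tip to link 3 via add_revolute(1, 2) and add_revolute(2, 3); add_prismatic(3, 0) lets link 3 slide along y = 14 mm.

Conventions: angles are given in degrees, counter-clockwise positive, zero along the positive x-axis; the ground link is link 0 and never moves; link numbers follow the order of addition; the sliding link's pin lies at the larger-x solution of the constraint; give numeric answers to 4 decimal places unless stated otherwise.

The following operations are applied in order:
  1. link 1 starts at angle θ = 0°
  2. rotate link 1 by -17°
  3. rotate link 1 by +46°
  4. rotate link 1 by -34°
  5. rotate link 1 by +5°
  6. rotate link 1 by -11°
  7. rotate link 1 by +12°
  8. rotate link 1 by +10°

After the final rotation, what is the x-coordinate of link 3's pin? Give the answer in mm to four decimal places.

geometry: r = 41 mm, L = 145 mm, e = 14 mm; θ starts at 0°
rotate link 1 by -17°: θ ← 0° -17° = -17°
rotate link 1 by +46°: θ ← -17° +46° = 29°
rotate link 1 by -34°: θ ← 29° -34° = -5°
rotate link 1 by +5°: θ ← -5° +5° = 0°
rotate link 1 by -11°: θ ← 0° -11° = -11°
rotate link 1 by +12°: θ ← -11° +12° = 1°
rotate link 1 by +10°: θ ← 1° +10° = 11°
crank pin P = (r cos θ, r sin θ) = (40.246715, 7.823169)
h = r sin θ − e = 7.823169 − 14 = -6.176831
x = r cos θ + √(L² − h²) = 40.246715 + 144.868377 = 185.115092

185.1151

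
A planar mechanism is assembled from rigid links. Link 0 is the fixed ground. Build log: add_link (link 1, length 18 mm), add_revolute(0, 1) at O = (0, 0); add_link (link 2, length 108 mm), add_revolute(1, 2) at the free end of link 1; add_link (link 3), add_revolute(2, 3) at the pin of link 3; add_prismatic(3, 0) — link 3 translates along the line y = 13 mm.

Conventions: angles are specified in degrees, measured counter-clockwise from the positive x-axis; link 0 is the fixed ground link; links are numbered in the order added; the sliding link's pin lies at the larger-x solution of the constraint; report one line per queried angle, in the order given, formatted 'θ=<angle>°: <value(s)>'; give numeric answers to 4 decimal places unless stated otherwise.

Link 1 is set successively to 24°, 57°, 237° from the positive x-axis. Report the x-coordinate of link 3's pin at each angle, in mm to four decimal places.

geometry: r = 18 mm, L = 108 mm, e = 13 mm
θ=24°: crank pin P = (r cos θ, r sin θ) = (16.443818, 7.321260)
θ=24°: h = r sin θ − e = 7.321260 − 13 = -5.678740
θ=24°: x = r cos θ + √(L² − h²) = 16.443818 + 107.850600 = 124.294418
θ=57°: crank pin P = (r cos θ, r sin θ) = (9.803503, 15.096070)
θ=57°: h = r sin θ − e = 15.096070 − 13 = 2.096070
θ=57°: x = r cos θ + √(L² − h²) = 9.803503 + 107.979658 = 117.783160
θ=237°: crank pin P = (r cos θ, r sin θ) = (-9.803503, -15.096070)
θ=237°: h = r sin θ − e = -15.096070 − 13 = -28.096070
θ=237°: x = r cos θ + √(L² − h²) = -9.803503 + 104.281402 = 94.477900

θ=24°: 124.2944
θ=57°: 117.7832
θ=237°: 94.4779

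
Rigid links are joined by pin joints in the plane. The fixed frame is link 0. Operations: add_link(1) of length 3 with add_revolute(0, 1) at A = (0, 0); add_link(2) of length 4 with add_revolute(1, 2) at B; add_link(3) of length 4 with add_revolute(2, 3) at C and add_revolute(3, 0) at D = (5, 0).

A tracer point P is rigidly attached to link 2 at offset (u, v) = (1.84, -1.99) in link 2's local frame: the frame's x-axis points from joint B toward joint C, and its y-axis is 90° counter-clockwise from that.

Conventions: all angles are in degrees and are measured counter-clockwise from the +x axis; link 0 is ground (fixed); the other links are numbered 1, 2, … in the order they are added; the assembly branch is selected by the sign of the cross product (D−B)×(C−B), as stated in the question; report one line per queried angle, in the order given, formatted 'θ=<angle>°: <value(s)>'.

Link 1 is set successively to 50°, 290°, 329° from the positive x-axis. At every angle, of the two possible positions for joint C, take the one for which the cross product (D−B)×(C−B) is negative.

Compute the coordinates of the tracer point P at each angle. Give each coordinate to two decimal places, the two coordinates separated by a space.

A=(0,0), D=(5.00,0)
θ=50°: B = A + 3.00·(cos50°, sin50°) = (1.9284, 2.2981)
θ=50°: |BD| = 3.8362
θ=50°: circle(B,4.00) ∩ circle(D,4.00): a=1.9181, h=3.5101
θ=50°:   candidates: C₊=(5.5670,3.9596) cross=13.465; C₋=(1.3614,-1.6615) cross=-13.465
θ=50°:   branch - wants cross < 0 → take C=(1.3614,-1.6615) (cross=-13.465)
θ=50°: ex = (C−B)/|BC| = (-0.1417,-0.9899); ey = (0.9899,-0.1417)
θ=50°: P = B + 1.84·ex + -1.99·ey = (-0.3024,0.7588)
θ=290°: B = A + 3.00·(cos290°, sin290°) = (1.0261, -2.8191)
θ=290°: |BD| = 4.8723
θ=290°: circle(B,4.00) ∩ circle(D,4.00): a=2.4362, h=3.1726
θ=290°:   candidates: C₊=(1.1774,1.1781) cross=15.458; C₋=(4.8486,-3.9971) cross=-15.458
θ=290°:   branch - wants cross < 0 → take C=(4.8486,-3.9971) (cross=-15.458)
θ=290°: ex = (C−B)/|BC| = (0.9556,-0.2945); ey = (0.2945,0.9556)
θ=290°: P = B + 1.84·ex + -1.99·ey = (2.1984,-5.2627)
θ=329°: B = A + 3.00·(cos329°, sin329°) = (2.5715, -1.5451)
θ=329°: |BD| = 2.8784
θ=329°: circle(B,4.00) ∩ circle(D,4.00): a=1.4392, h=3.7321
θ=329°:   candidates: C₊=(1.7823,2.3763) cross=10.742; C₋=(5.7892,-3.9214) cross=-10.742
θ=329°:   branch - wants cross < 0 → take C=(5.7892,-3.9214) (cross=-10.742)
θ=329°: ex = (C−B)/|BC| = (0.8044,-0.5941); ey = (0.5941,0.8044)
θ=329°: P = B + 1.84·ex + -1.99·ey = (2.8694,-4.2390)

θ=50°: -0.30 0.76
θ=290°: 2.20 -5.26
θ=329°: 2.87 -4.24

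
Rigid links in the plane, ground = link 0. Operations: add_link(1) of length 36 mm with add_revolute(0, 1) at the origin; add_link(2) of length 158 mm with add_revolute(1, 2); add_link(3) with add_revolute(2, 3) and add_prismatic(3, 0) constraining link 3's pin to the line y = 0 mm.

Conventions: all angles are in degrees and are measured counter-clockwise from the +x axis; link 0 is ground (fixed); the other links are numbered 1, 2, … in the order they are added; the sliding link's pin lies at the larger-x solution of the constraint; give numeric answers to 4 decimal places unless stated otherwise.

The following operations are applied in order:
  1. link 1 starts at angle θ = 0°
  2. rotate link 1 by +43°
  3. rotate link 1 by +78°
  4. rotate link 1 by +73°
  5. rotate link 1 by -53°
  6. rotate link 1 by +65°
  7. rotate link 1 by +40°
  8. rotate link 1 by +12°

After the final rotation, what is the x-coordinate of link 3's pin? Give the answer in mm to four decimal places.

geometry: r = 36 mm, L = 158 mm, e = 0 mm; θ starts at 0°
rotate link 1 by +43°: θ ← 0° +43° = 43°
rotate link 1 by +78°: θ ← 43° +78° = 121°
rotate link 1 by +73°: θ ← 121° +73° = 194°
rotate link 1 by -53°: θ ← 194° -53° = 141°
rotate link 1 by +65°: θ ← 141° +65° = 206°
rotate link 1 by +40°: θ ← 206° +40° = 246°
rotate link 1 by +12°: θ ← 246° +12° = 258°
crank pin P = (r cos θ, r sin θ) = (-7.484821, -35.213314)
h = r sin θ − e = -35.213314 − 0 = -35.213314
x = r cos θ + √(L² − h²) = -7.484821 + 154.026045 = 146.541224

146.5412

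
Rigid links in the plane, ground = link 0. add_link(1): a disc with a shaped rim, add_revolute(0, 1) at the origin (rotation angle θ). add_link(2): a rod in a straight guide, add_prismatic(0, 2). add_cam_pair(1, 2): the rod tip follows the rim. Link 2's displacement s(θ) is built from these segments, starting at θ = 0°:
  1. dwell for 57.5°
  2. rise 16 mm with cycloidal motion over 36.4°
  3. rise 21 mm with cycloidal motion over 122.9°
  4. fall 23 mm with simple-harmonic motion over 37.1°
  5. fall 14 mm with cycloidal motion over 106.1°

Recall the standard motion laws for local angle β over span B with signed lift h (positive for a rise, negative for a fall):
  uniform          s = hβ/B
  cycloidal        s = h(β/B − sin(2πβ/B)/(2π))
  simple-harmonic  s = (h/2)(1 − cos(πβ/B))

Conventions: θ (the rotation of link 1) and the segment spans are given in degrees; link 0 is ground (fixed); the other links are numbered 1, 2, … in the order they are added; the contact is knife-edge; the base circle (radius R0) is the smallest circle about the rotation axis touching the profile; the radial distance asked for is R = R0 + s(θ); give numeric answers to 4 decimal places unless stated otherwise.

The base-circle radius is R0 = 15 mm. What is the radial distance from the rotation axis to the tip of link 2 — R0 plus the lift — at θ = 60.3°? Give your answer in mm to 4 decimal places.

segment 1 (0° to 57.5°, dwell): s unchanged at 0.0000
θ = 60.3° falls in segment 2 (57.5° to 93.9°, cycloidal, h = 16): β = 60.3 − 57.5 = 2.8°, B = 36.4°; Δs = 16·(0.0769 − sin(2π·0.0769)/(2π)) = 0.0474; s = 0.0000 + 0.0474 = 0.0474
R = R0 + s = 15 + 0.0474 = 15.0474

15.0474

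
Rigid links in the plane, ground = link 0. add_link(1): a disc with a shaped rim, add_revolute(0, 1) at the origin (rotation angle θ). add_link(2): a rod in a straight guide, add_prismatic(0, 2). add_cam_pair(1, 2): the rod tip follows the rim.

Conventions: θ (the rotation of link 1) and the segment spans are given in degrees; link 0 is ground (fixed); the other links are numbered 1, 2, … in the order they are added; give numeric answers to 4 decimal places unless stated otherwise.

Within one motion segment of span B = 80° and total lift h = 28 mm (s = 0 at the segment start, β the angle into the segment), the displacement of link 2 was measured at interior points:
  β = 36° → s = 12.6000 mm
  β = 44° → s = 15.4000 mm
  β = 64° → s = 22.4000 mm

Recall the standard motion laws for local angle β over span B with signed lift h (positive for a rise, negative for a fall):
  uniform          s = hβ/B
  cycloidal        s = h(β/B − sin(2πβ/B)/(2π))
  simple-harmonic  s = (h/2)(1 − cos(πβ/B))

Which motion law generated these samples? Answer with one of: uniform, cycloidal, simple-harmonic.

candidates at β/B = r: uniform s = h·r (linear in β); cycloidal s = h·(r − sin(2πr)/(2π)); simple-harmonic s = (h/2)(1 − cos(πr))
β=36°: printed 12.6000 | uniform 12.6000, cycloidal 11.2229, simple-harmonic 11.8099
β=44°: printed 15.4000 | uniform 15.4000, cycloidal 16.7771, simple-harmonic 16.1901
β=64°: printed 22.4000 | uniform 22.4000, cycloidal 26.6382, simple-harmonic 25.3262
only one law matches every sample → uniform

uniform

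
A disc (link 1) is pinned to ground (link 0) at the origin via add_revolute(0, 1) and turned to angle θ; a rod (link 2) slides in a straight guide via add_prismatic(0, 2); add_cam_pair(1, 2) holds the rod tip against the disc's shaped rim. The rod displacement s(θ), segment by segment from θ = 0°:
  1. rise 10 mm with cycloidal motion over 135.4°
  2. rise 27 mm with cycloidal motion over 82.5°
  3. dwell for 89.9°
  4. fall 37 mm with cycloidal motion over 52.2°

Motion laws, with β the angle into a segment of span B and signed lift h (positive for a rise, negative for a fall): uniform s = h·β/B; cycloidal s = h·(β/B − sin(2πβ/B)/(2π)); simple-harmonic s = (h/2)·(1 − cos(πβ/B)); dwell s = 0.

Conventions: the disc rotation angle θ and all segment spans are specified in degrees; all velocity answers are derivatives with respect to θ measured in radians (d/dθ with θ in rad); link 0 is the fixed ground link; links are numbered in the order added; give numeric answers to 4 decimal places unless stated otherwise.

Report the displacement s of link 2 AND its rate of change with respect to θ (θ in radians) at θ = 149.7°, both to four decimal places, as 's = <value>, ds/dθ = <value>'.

segment 1 (0° to 135.4°, cycloidal, h = 10) is passed completely: s = 0.0000 + (10) = 10.0000
θ = 149.7° falls in segment 2 (135.4° to 217.9°, cycloidal, h = 27): β = 149.7 − 135.4 = 14.3°, B = 82.5°; Δs = 27·(0.1733 − sin(2π·0.1733)/(2π)) = 0.8718; s = 10.0000 + 0.8718 = 10.8718
velocity in seg [135.4°–217.9°] (cycloidal), θ in radians: β = 14.3° = 0.2496 rad, B = 82.5° = 1.4399 rad; ds/dθ = (h/B)(1 − cos(2πβ/B)) = (27/1.4399)(1 − cos(2π·0.1733)) = 10.063922 mm/rad

s = 10.8718, ds/dθ = 10.0639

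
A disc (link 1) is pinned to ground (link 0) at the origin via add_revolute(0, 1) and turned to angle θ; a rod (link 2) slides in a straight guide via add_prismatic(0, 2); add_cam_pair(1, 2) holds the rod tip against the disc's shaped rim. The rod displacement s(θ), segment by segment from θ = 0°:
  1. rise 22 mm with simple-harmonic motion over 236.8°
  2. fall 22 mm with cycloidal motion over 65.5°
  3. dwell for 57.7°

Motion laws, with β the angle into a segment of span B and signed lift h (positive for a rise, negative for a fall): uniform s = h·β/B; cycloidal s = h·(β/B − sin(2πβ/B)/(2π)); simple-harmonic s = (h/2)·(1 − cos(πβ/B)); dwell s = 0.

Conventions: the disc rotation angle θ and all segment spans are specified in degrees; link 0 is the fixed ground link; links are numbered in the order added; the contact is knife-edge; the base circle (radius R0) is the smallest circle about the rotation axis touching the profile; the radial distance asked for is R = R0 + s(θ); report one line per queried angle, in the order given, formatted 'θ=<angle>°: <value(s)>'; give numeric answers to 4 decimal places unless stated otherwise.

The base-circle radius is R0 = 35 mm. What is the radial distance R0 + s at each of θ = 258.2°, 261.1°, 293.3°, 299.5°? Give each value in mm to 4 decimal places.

segment 1 (0° to 236.8°, simple-harmonic, h = 22) is passed completely: s = 0.0000 + (22) = 22.0000
θ = 258.2° falls in segment 2 (236.8° to 302.3°, cycloidal, h = -22): β = 258.2 − 236.8 = 21.4°, B = 65.5°; Δs = -22·(0.3267 − sin(2π·0.3267)/(2π)) = -4.0853; s = 22.0000 − 4.0853 = 17.9147
θ = 261.1° falls in segment 2 (236.8° to 302.3°, cycloidal, h = -22): β = 261.1 − 236.8 = 24.3°, B = 65.5°; Δs = -22·(0.3710 − sin(2π·0.3710)/(2π)) = -5.6244; s = 22.0000 − 5.6244 = 16.3756
θ = 293.3° falls in segment 2 (236.8° to 302.3°, cycloidal, h = -22): β = 293.3 − 236.8 = 56.5°, B = 65.5°; Δs = -22·(0.8626 − sin(2π·0.8626)/(2π)) = -21.6382; s = 22.0000 − 21.6382 = 0.3618
θ = 299.5° falls in segment 2 (236.8° to 302.3°, cycloidal, h = -22): β = 299.5 − 236.8 = 62.7°, B = 65.5°; Δs = -22·(0.9573 − sin(2π·0.9573)/(2π)) = -21.9887; s = 22.0000 − 21.9887 = 0.0113
θ=258.2°: R = R0 + s = 35 + 17.9147 = 52.9147
θ=261.1°: R = R0 + s = 35 + 16.3756 = 51.3756
θ=293.3°: R = R0 + s = 35 + 0.3618 = 35.3618
θ=299.5°: R = R0 + s = 35 + 0.0113 = 35.0113

θ=258.2°: 52.9147
θ=261.1°: 51.3756
θ=293.3°: 35.3618
θ=299.5°: 35.0113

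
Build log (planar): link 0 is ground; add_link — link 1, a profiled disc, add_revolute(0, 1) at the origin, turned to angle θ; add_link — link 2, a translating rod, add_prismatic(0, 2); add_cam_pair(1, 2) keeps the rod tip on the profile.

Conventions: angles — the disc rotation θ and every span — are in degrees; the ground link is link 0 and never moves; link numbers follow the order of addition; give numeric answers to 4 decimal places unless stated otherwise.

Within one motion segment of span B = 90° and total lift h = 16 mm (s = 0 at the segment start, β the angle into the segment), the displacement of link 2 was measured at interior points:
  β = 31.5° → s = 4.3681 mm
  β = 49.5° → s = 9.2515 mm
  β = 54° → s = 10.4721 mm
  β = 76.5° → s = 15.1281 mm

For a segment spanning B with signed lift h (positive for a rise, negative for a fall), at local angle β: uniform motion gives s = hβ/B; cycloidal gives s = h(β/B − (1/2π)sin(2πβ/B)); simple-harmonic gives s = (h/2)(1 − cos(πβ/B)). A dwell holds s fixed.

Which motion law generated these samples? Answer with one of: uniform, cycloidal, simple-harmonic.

candidates at β/B = r: uniform s = h·r (linear in β); cycloidal s = h·(r − sin(2πr)/(2π)); simple-harmonic s = (h/2)(1 − cos(πr))
β=31.5°: printed 4.3681 | uniform 5.6000, cycloidal 3.5399, simple-harmonic 4.3681
β=49.5°: printed 9.2515 | uniform 8.8000, cycloidal 9.5869, simple-harmonic 9.2515
β=54°: printed 10.4721 | uniform 9.6000, cycloidal 11.0968, simple-harmonic 10.4721
β=76.5°: printed 15.1281 | uniform 13.6000, cycloidal 15.6601, simple-harmonic 15.1281
only one law matches every sample → simple-harmonic

simple-harmonic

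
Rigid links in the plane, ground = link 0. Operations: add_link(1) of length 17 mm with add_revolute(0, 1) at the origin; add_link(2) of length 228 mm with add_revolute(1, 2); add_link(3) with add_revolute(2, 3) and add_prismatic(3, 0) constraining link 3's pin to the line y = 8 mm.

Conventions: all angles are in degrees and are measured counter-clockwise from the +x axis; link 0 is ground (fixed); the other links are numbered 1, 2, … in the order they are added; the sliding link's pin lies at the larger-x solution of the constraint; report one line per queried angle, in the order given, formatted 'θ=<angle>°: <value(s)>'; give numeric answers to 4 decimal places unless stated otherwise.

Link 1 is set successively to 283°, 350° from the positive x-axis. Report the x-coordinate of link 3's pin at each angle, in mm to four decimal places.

geometry: r = 17 mm, L = 228 mm, e = 8 mm
θ=283°: crank pin P = (r cos θ, r sin θ) = (3.824168, -16.564291)
θ=283°: h = r sin θ − e = -16.564291 − 8 = -24.564291
θ=283°: x = r cos θ + √(L² − h²) = 3.824168 + 226.672882 = 230.497050
θ=350°: crank pin P = (r cos θ, r sin θ) = (16.741732, -2.952019)
θ=350°: h = r sin θ − e = -2.952019 − 8 = -10.952019
θ=350°: x = r cos θ + √(L² − h²) = 16.741732 + 227.736807 = 244.478539

θ=283°: 230.4971
θ=350°: 244.4785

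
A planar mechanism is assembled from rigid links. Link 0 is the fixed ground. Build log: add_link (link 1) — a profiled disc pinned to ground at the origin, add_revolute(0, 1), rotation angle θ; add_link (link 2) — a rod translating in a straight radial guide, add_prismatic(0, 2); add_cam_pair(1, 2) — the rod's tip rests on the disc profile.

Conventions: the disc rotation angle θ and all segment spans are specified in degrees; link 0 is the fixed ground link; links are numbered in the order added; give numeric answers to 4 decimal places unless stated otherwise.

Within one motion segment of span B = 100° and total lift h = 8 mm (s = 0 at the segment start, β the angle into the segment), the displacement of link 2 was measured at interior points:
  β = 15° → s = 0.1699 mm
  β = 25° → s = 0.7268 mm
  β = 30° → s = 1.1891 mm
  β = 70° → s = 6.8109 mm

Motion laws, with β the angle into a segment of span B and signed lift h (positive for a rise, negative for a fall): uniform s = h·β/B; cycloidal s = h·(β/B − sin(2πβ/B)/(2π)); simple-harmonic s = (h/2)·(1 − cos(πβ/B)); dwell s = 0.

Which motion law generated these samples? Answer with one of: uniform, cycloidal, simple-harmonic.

candidates at β/B = r: uniform s = h·r (linear in β); cycloidal s = h·(r − sin(2πr)/(2π)); simple-harmonic s = (h/2)(1 − cos(πr))
β=15°: printed 0.1699 | uniform 1.2000, cycloidal 0.1699, simple-harmonic 0.4360
β=25°: printed 0.7268 | uniform 2.0000, cycloidal 0.7268, simple-harmonic 1.1716
β=30°: printed 1.1891 | uniform 2.4000, cycloidal 1.1891, simple-harmonic 1.6489
β=70°: printed 6.8109 | uniform 5.6000, cycloidal 6.8109, simple-harmonic 6.3511
only one law matches every sample → cycloidal

cycloidal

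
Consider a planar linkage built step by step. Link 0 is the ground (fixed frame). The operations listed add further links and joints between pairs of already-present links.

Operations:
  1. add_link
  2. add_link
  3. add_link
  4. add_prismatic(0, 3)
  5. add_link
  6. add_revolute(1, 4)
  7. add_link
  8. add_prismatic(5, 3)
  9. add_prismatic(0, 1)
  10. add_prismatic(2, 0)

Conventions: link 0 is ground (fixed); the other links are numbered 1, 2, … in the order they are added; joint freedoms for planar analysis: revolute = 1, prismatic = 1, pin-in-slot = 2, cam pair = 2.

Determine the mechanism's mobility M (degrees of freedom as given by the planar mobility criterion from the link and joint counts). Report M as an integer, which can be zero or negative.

ground; <1,0,0>
#1 <2,0,0>
#2 <3,0,0>
#3 <4,0,0>
P:0↔3 J1 <4,1,0>
#4 <5,1,0>
R:1↔4 J1 <5,2,0>
#5 <6,2,0>
P:5↔3 J1 <6,3,0>
P:0↔1 J1 <6,4,0>
P:2↔0 J1 <6,5,0>
3×5 − 2×5 − 1×0 = 5

M = 5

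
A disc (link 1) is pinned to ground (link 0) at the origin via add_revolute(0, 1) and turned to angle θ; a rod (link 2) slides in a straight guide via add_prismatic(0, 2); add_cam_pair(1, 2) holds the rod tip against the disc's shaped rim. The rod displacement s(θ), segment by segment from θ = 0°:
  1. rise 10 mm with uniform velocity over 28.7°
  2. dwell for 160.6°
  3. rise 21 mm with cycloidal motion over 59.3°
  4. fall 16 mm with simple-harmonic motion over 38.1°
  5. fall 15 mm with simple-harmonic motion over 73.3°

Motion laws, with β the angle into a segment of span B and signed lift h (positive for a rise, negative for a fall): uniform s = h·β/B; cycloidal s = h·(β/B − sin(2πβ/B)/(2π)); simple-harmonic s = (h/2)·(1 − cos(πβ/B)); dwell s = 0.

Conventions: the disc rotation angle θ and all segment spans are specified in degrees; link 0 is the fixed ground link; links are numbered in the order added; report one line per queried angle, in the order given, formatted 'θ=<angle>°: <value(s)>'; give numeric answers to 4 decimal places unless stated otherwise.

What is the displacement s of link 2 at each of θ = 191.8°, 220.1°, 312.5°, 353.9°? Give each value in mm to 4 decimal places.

segment 1 (0° to 28.7°, uniform, h = 10) is passed completely: s = 0.0000 + (10) = 10.0000
segment 2 (28.7° to 189.3°, dwell): s unchanged at 10.0000
θ = 191.8° falls in segment 3 (189.3° to 248.6°, cycloidal, h = 21): β = 191.8 − 189.3 = 2.5°, B = 59.3°; Δs = 21·(0.0422 − sin(2π·0.0422)/(2π)) = 0.0103; s = 10.0000 + 0.0103 = 10.0103
θ = 220.1° falls in segment 3 (189.3° to 248.6°, cycloidal, h = 21): β = 220.1 − 189.3 = 30.8°, B = 59.3°; Δs = 21·(0.5194 − sin(2π·0.5194)/(2π)) = 11.3135; s = 10.0000 + 11.3135 = 21.3135
segment 3 (189.3° to 248.6°, cycloidal, h = 21) is passed completely: s = 10.0000 + (21) = 31.0000
segment 4 (248.6° to 286.7°, simple-harmonic, h = -16) is passed completely: s = 31.0000 + (-16) = 15.0000
θ = 312.5° falls in segment 5 (286.7° to 360°, simple-harmonic, h = -15): β = 312.5 − 286.7 = 25.8°, B = 73.3°; Δs = -15/2·(1 − cos(π·0.3520)) = -4.1367; s = 15.0000 − 4.1367 = 10.8633
θ = 353.9° falls in segment 5 (286.7° to 360°, simple-harmonic, h = -15): β = 353.9 − 286.7 = 67.2°, B = 73.3°; Δs = -15/2·(1 − cos(π·0.9168)) = -14.7451; s = 15.0000 − 14.7451 = 0.2549

θ=191.8°: 10.0103
θ=220.1°: 21.3135
θ=312.5°: 10.8633
θ=353.9°: 0.2549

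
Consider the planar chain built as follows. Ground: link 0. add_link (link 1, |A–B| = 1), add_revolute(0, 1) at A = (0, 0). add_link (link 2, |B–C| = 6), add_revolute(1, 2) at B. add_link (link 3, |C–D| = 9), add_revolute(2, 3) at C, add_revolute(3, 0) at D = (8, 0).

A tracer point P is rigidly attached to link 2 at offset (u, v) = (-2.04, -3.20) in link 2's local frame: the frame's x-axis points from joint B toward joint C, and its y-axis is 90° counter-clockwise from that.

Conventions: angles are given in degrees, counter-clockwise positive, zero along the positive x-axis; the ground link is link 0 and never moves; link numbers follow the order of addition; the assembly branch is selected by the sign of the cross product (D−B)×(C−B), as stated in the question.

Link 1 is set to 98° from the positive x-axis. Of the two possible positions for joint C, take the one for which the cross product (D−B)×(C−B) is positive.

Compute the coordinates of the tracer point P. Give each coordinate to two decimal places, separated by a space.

A=(0,0), D=(8.00,0)
B = A + 1.00·(cos98°, sin98°) = (-0.1392, 0.9903)
|BD| = 8.1992
circle(B,6.00) ∩ circle(D,9.00): a=1.3554, h=5.8449
  candidates: C₊=(1.9123,6.6287) cross=47.923; C₋=(0.5004,-4.9755) cross=-47.923
  branch + wants cross > 0 → take C=(1.9123,6.6287) (cross=47.923)
ex = (C−B)/|BC| = (0.3419,0.9397); ey = (-0.9397,0.3419)
P = B + -2.04·ex + -3.20·ey = (2.1705,-2.0209)

2.17 -2.02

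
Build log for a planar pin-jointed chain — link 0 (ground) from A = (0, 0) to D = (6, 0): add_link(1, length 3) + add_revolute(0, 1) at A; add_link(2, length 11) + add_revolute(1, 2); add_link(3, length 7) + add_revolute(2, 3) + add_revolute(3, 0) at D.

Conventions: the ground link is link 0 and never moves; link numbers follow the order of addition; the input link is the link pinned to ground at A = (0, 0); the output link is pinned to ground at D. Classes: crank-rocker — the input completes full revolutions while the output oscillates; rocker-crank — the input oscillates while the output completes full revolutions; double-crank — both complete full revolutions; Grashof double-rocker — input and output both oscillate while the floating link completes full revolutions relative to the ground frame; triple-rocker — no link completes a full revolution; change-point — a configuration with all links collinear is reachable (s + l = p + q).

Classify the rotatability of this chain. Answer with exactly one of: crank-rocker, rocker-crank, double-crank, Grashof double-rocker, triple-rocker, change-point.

lengths: ground=6, input=3, coupler=11, output=7
sorted: s=3 (shortest), l=11 (longest), p+q=13
s + l = 14 vs p + q = 13
s + l > p + q → non-Grashof → no link fully rotates → triple-rocker

triple-rocker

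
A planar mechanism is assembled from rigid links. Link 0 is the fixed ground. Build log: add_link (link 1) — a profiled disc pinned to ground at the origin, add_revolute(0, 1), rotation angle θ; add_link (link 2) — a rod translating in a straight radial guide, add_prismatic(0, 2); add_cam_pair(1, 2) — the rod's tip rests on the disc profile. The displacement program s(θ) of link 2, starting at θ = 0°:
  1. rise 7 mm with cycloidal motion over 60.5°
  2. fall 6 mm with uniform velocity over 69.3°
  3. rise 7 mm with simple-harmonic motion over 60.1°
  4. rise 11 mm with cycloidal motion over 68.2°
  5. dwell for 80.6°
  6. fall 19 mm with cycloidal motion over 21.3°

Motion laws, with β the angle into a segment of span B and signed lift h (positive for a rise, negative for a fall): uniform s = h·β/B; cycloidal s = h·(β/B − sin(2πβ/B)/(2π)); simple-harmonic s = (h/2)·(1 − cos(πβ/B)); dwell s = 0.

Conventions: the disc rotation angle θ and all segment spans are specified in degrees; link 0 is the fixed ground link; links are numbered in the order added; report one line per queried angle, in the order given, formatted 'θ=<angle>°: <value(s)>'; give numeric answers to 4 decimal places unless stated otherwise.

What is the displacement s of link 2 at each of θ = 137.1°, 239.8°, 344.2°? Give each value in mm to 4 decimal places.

seg 1 [0°–60.5°] cycloidal, h=7: full span → s += 7 → s = 7.0000
seg 2 [60.5°–129.8°] uniform, h=-6: full span → s += -6 → s = 1.0000
seg 3 [129.8°–189.9°] simple-harmonic, h=7: θ=137.1° here. β=7.3, B=60.1. 7/2·(1 − cos(π·0.1215)) = 0.2517 → s = 1.2517
seg 3 [129.8°–189.9°] simple-harmonic, h=7: full span → s += 7 → s = 8.0000
seg 4 [189.9°–258.1°] cycloidal, h=11: θ=239.8° here. β=49.9, B=68.2. 11·(0.7317 − sin(2π·0.7317)/(2π)) = 9.7875 → s = 17.7875
seg 4 [189.9°–258.1°] cycloidal, h=11: full span → s += 11 → s = 19.0000
seg 5 [258.1°–338.7°] dwell: s stays 19.0000
seg 6 [338.7°–360°] cycloidal, h=-19: θ=344.2° here. β=5.5, B=21.3. -19·(0.2582 − sin(2π·0.2582)/(2π)) = -1.8862 → s = 17.1138

θ=137.1°: 1.2517
θ=239.8°: 17.7875
θ=344.2°: 17.1138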